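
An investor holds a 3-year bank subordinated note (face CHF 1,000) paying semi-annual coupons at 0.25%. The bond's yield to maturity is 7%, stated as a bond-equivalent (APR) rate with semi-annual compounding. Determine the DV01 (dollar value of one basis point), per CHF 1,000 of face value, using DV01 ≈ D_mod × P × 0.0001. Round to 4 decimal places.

Periodic yield y = 0.035.
  t   CF        PV=CF/(1+0.035)^t    t·PV
  1         1.25         1.2077         1.2077
  2         1.25         1.1669         2.3338
  3         1.25         1.1274         3.3823
  4         1.25         1.0893         4.3572
  5         1.25         1.0525         5.2623
  6     1,001.25       814.5175     4,887.1051
  Σ                    820.1613     4,903.6485
P = 820.1613; D_Mac = 5.97888 half-year periods = 2.98944 yrs; D_mod = 2.88835 yrs.
DV01 ≈ 2.88835 × 820.1613 × 0.0001 = 0.236891.

CHF 0.2369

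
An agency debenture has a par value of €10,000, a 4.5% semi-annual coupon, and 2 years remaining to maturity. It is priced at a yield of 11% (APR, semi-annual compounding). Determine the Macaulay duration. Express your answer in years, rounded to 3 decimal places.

1.930 years

Periodic yield y = 0.055. Discount each cash flow and weight by its period:
  t   CF        PV=CF/(1+0.055)^t    t·PV
  1       225.00       213.2701       213.2701
  2       225.00       202.1518       404.3036
  3       225.00       191.6131       574.8392
  4    10,225.00     8,253.7912    33,015.1648
  Σ                  8,860.8262    34,207.5778
Price P = Σ PV = 8,860.8262.
Macaulay duration = Σ(t·PV) / P = 34,207.5778 / 8,860.8262 = 3.86054 half-year periods.
In years: 3.86054 / 2 = 1.93027 years.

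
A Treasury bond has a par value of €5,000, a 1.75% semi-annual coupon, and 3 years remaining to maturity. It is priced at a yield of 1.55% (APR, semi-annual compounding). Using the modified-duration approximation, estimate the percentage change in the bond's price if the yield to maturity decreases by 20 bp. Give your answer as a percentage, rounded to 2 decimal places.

Periodic yield y = 0.00775. Modified duration first:
  t   CF        PV=CF/(1+0.00775)^t    t·PV
  1        43.75        43.4135        43.4135
  2        43.75        43.0797        86.1594
  3        43.75        42.7484       128.2451
  4        43.75        42.4196       169.6785
  5        43.75        42.0934       210.4670
  6     5,043.75     4,815.4482    28,892.6889
  Σ                  5,029.2028    29,530.6525
P = 5,029.2028; D_Mac = 5.87184 half-year periods = 2.93592 yrs; D_mod = 2.93592/(1+0.00775) = 2.91334 yrs.
ΔP/P ≈ -D_mod · Δy = -2.91334 × (-0.002) = +0.005827 = +0.5827%.

+0.58%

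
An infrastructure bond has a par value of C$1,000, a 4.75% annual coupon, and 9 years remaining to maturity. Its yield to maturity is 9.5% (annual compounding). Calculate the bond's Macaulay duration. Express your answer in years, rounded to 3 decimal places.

Periodic yield y = 0.095. Discount each cash flow and weight by its year:
  t   CF        PV=CF/(1+0.095)^t    t·PV
  1        47.50        43.3790        43.3790
  2        47.50        39.6155        79.2310
  3        47.50        36.1786       108.5357
  4        47.50        33.0398       132.1591
  5        47.50        30.1733       150.8666
  6        47.50        27.5555       165.3332
  7        47.50        25.1649       176.1541
  8        47.50        22.9816       183.8530
  9     1,047.50       462.8358     4,165.5223
  Σ                    720.9240     5,205.0341
Price P = Σ PV = 720.9240.
Macaulay duration = Σ(t·PV) / P = 5,205.0341 / 720.9240 = 7.21995 years.

7.220 years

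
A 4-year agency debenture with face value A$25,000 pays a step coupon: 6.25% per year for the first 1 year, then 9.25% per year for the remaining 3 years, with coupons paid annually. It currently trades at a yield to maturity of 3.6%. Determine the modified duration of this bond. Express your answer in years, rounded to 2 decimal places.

Periodic yield y = 0.036. First find Macaulay duration:
  t   CF        PV=CF/(1+0.036)^t    t·PV
  1     1,562.50     1,508.2046     1,508.2046
  2     2,312.50     2,154.5780     4,309.1561
  3     2,312.50     2,079.7085     6,239.1256
  4    27,312.50    23,709.5020    94,838.0081
  Σ                 29,451.9933   106,894.4945
P = 29,451.9933; Macaulay duration = 106,894.4945 / 29,451.9933 = 3.62945 years.
Modified duration = D_Mac / (1 + y) = 3.62945 / 1.036 = 3.50333 years.

3.50 years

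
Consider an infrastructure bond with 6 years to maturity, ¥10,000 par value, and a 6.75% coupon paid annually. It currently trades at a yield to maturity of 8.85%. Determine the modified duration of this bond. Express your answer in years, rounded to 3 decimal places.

Periodic yield y = 0.0885. First find Macaulay duration:
  t   CF        PV=CF/(1+0.0885)^t    t·PV
  1       675.00       620.1194       620.1194
  2       675.00       569.7009     1,139.4018
  3       675.00       523.3816     1,570.1449
  4       675.00       480.8283     1,923.3133
  5       675.00       441.7348     2,208.6740
  6    10,675.00     6,417.9641    38,507.7846
  Σ                  9,053.7292    45,969.4379
P = 9,053.7292; Macaulay duration = 45,969.4379 / 9,053.7292 = 5.07740 years.
Modified duration = D_Mac / (1 + y) = 5.07740 / 1.0885 = 4.66459 years.

4.665 years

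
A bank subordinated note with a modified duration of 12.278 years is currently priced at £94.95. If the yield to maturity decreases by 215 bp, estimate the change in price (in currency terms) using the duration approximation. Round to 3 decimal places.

+£25.065

Duration approximation: ΔP/P ≈ -D_mod · Δy = -12.278 × (-0.0215) = +0.263977.
ΔP ≈ 94.95 × (+0.263977) = +25.06461615.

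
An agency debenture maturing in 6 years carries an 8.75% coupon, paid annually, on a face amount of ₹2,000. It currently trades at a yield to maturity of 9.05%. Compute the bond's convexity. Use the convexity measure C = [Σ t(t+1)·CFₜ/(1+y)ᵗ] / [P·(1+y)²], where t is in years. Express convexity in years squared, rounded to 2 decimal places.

With y = 0.0905:
  t   CF        PV=CF/(1+0.0905)^t    t·PV        t(t+1)·PV
  1       175.00       160.4768       160.4768         320.9537
  2       175.00       147.1590       294.3179         882.9538
  3       175.00       134.9463       404.8390       1,619.3558
  4       175.00       123.7472       494.9888       2,474.9439
  5       175.00       113.4775       567.3874       3,404.3245
  6     2,175.00     1,293.3178     7,759.9066      54,319.3460
  Σ                  1,973.1246     9,681.9165      63,021.8777
P = 1,973.1246.
Convexity = Σ t(t+1)·PV / [P·(1+y)²] = 63,021.8777 / (1,973.1246 × 1.189190) = 26.85873.

26.86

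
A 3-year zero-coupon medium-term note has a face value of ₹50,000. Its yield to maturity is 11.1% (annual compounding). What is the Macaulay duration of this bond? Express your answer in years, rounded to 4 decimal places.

3.0000 years

A zero-coupon bond has a single cash flow at maturity, so its Macaulay duration equals its maturity: 3 years.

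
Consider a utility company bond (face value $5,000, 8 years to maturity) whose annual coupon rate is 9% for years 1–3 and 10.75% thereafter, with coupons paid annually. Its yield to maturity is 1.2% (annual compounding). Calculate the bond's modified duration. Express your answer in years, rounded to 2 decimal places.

6.37 years

Periodic yield y = 0.012. First find Macaulay duration:
  t   CF        PV=CF/(1+0.012)^t    t·PV
  1       450.00       444.6640       444.6640
  2       450.00       439.3913       878.7827
  3       450.00       434.1812     1,302.5435
  4       537.50       512.4558     2,049.8232
  5       537.50       506.3793     2,531.8963
  6       537.50       500.3748     3,002.2486
  7       537.50       494.4415     3,461.0902
  8     5,537.50     5,033.4950    40,267.9598
  Σ                  8,365.3828    53,939.0083
P = 8,365.3828; Macaulay duration = 53,939.0083 / 8,365.3828 = 6.44788 years.
Modified duration = D_Mac / (1 + y) = 6.44788 / 1.012 = 6.37143 years.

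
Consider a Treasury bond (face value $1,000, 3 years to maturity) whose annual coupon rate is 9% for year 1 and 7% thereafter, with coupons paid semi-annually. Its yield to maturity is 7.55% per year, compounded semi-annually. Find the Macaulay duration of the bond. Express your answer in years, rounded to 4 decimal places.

2.7176 years

Periodic yield y = 0.03775. Discount each cash flow and weight by its period:
  t   CF        PV=CF/(1+0.03775)^t    t·PV
  1        45.00        43.3630        43.3630
  2        45.00        41.7856        83.5713
  3        35.00        31.3177        93.9531
  4        35.00        30.1785       120.7138
  5        35.00        29.0807       145.4033
  6     1,035.00       828.6744     4,972.0461
  Σ                  1,004.3999     5,459.0507
Price P = Σ PV = 1,004.3999.
Macaulay duration = Σ(t·PV) / P = 5,459.0507 / 1,004.3999 = 5.43514 half-year periods.
In years: 5.43514 / 2 = 2.71757 years.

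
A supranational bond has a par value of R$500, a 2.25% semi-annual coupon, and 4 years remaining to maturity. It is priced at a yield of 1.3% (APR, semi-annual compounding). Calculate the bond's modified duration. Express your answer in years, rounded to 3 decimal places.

3.826 years

Periodic yield y = 0.0065. First find Macaulay duration:
  t   CF        PV=CF/(1+0.0065)^t    t·PV
  1        5.625         5.5887         5.5887
  2        5.625         5.5526        11.1052
  3        5.625         5.5167        16.5502
  4        5.625         5.4811        21.9244
  5        5.625         5.4457        27.2285
  6        5.625         5.4105        32.4632
  7        5.625         5.3756        37.6291
  8      505.625       480.0852     3,840.6815
  Σ                    518.4561     3,993.1707
P = 518.4561; Macaulay duration = 3,993.1707 / 518.4561 = 7.70204 half-year periods = 3.85102 years.
Modified duration = D_Mac / (1 + y) = 3.85102 / 1.0065 = 3.82615 years.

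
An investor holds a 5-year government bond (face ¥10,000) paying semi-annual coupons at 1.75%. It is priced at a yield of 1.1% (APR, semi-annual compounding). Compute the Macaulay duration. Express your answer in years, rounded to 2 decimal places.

4.81 years

Periodic yield y = 0.0055. Discount each cash flow and weight by its period:
  t   CF        PV=CF/(1+0.0055)^t    t·PV
  1        87.50        87.0214        87.0214
  2        87.50        86.5454       173.0908
  3        87.50        86.0720       258.2160
  4        87.50        85.6012       342.4047
  5        87.50        85.1329       425.6647
  6        87.50        84.6673       508.0037
  7        87.50        84.2042       589.4291
  8        87.50        83.7436       669.9485
  9        87.50        83.2855       749.5695
  10   10,087.50     9,549.1079    95,491.0785
  Σ                 10,315.3812    99,294.4268
Price P = Σ PV = 10,315.3812.
Macaulay duration = Σ(t·PV) / P = 99,294.4268 / 10,315.3812 = 9.62586 half-year periods.
In years: 9.62586 / 2 = 4.81293 years.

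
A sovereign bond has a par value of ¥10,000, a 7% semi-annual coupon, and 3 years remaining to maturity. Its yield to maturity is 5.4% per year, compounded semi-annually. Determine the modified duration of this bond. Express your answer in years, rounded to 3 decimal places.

2.691 years

Periodic yield y = 0.027. First find Macaulay duration:
  t   CF        PV=CF/(1+0.027)^t    t·PV
  1       350.00       340.7984       340.7984
  2       350.00       331.8388       663.6776
  3       350.00       323.1147       969.3441
  4       350.00       314.6200     1,258.4798
  5       350.00       306.3485     1,531.7427
  6    10,350.00     8,820.9973    52,925.9837
  Σ                 10,437.7177    57,690.0264
P = 10,437.7177; Macaulay duration = 57,690.0264 / 10,437.7177 = 5.52707 half-year periods = 2.76354 years.
Modified duration = D_Mac / (1 + y) = 2.76354 / 1.027 = 2.69088 years.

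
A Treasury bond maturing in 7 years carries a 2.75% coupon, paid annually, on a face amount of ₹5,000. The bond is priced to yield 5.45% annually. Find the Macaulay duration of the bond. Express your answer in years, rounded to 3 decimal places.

6.406 years

Periodic yield y = 0.0545. Discount each cash flow and weight by its year:
  t   CF        PV=CF/(1+0.0545)^t    t·PV
  1       137.50       130.3936       130.3936
  2       137.50       123.6544       247.3088
  3       137.50       117.2635       351.7906
  4       137.50       111.2030       444.8119
  5       137.50       105.4556       527.2782
  6       137.50       100.0053       600.0320
  7     5,137.50     3,543.4454    24,804.1179
  Σ                  4,231.4208    27,105.7328
Price P = Σ PV = 4,231.4208.
Macaulay duration = Σ(t·PV) / P = 27,105.7328 / 4,231.4208 = 6.40582 years.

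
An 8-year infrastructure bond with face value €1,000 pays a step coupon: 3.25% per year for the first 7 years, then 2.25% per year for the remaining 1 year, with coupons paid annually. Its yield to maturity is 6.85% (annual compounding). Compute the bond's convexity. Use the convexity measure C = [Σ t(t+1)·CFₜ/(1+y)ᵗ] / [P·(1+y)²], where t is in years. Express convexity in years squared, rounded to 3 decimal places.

With y = 0.0685:
  t   CF        PV=CF/(1+0.0685)^t    t·PV        t(t+1)·PV
  1        32.50        30.4165        30.4165          60.8329
  2        32.50        28.4665        56.9330         170.7991
  3        32.50        26.6416        79.9247         319.6988
  4        32.50        24.9336        99.7345         498.6723
  5        32.50        23.3352       116.6758         700.0547
  6        32.50        21.8392       131.0350         917.2453
  7        32.50        20.4391       143.0737       1,144.5894
  8     1,022.50       601.8207     4,814.5654      43,331.0887
  Σ                    777.8923     5,472.3586      47,142.9812
P = 777.8923.
Convexity = Σ t(t+1)·PV / [P·(1+y)²] = 47,142.9812 / (777.8923 × 1.141692) = 53.08215.

53.082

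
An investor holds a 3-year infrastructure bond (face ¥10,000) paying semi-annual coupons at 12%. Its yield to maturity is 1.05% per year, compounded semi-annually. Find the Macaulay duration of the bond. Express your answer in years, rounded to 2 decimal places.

2.66 years

Periodic yield y = 0.00525. Discount each cash flow and weight by its period:
  t   CF        PV=CF/(1+0.00525)^t    t·PV
  1       600.00       596.8665       596.8665
  2       600.00       593.7493     1,187.4985
  3       600.00       590.6484     1,771.9451
  4       600.00       587.5637     2,350.2546
  5       600.00       584.4951     2,922.4753
  6    10,600.00    10,272.1505    61,632.9031
  Σ                 13,225.4733    70,461.9431
Price P = Σ PV = 13,225.4733.
Macaulay duration = Σ(t·PV) / P = 70,461.9431 / 13,225.4733 = 5.32774 half-year periods.
In years: 5.32774 / 2 = 2.66387 years.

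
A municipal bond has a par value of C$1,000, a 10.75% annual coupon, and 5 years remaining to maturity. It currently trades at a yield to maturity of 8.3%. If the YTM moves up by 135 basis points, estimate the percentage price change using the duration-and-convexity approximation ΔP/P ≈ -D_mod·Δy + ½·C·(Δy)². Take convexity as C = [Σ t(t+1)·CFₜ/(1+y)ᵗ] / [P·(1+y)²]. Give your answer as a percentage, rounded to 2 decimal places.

-5.01%

With y = 0.083:
  t   CF        PV=CF/(1+0.083)^t    t·PV        t(t+1)·PV
  1       107.50        99.2613        99.2613         198.5226
  2       107.50        91.6540       183.3081         549.9242
  3       107.50        84.6298       253.8893       1,015.5571
  4       107.50        78.1438       312.5753       1,562.8764
  5     1,107.50       743.3639     3,716.8194      22,300.9162
  Σ                  1,097.0528     4,565.8533      25,627.7965
P = 1,097.0528; D_Mac = 4.16193 yrs; D_mod = 3.84296 yrs; C = 19.91713.
Duration effect: -3.84296 × (+0.0135) = -0.051880
Convexity effect: 0.5 × 19.91713 × (0.0135)² = +0.0018149
ΔP/P ≈ -0.051880 + 0.0018149 = -0.050065 = -5.0065%.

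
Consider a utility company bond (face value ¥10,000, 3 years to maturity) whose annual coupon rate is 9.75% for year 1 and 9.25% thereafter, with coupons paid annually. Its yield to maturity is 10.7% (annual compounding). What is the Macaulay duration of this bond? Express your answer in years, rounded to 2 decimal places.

Periodic yield y = 0.107. Discount each cash flow and weight by its year:
  t   CF        PV=CF/(1+0.107)^t    t·PV
  1       975.00       880.7588       880.7588
  2       925.00       754.8254     1,509.6507
  3    10,925.00     8,053.3873    24,160.1618
  Σ                  9,688.9714    26,550.5713
Price P = Σ PV = 9,688.9714.
Macaulay duration = Σ(t·PV) / P = 26,550.5713 / 9,688.9714 = 2.74029 years.

2.74 years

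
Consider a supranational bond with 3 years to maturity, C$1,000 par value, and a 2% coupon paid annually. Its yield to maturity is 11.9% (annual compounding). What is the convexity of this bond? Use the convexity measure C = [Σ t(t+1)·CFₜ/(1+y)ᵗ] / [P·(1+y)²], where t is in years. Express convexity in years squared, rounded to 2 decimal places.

With y = 0.119:
  t   CF        PV=CF/(1+0.119)^t    t·PV        t(t+1)·PV
  1        20.00        17.8731        17.8731          35.7462
  2        20.00        15.9724        31.9448          95.8343
  3     1,020.00       727.9640     2,183.8920       8,735.5682
  Σ                    761.8095     2,233.7099       8,867.1487
P = 761.8095.
Convexity = Σ t(t+1)·PV / [P·(1+y)²] = 8,867.1487 / (761.8095 × 1.252161) = 9.29560.

9.30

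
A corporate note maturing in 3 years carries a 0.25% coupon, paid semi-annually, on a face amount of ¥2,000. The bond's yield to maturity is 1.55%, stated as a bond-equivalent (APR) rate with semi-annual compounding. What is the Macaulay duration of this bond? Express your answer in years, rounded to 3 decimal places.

Periodic yield y = 0.00775. Discount each cash flow and weight by its period:
  t   CF        PV=CF/(1+0.00775)^t    t·PV
  1         2.50         2.4808         2.4808
  2         2.50         2.4617         4.9234
  3         2.50         2.4428         7.3283
  4         2.50         2.4240         9.6959
  5         2.50         2.4053        12.0267
  6     2,002.50     1,911.8582    11,471.1494
  Σ                  1,924.0728    11,507.6044
Price P = Σ PV = 1,924.0728.
Macaulay duration = Σ(t·PV) / P = 11,507.6044 / 1,924.0728 = 5.98086 half-year periods.
In years: 5.98086 / 2 = 2.99043 years.

2.990 years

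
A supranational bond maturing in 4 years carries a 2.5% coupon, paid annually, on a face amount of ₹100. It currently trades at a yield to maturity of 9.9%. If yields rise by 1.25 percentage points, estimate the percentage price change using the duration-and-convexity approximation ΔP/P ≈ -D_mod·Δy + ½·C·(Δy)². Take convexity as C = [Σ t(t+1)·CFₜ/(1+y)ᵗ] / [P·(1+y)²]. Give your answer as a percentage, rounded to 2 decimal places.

-4.24%

With y = 0.099:
  t   CF        PV=CF/(1+0.099)^t    t·PV        t(t+1)·PV
  1         2.50         2.2748         2.2748           4.5496
  2         2.50         2.0699         4.1398          12.4193
  3         2.50         1.8834         5.6503          22.6010
  4       102.50        70.2640       281.0561       1,405.2807
  Σ                     76.4921       293.1210       1,444.8506
P = 76.4921; D_Mac = 3.83204 yrs; D_mod = 3.48684 yrs; C = 15.63907.
Duration effect: -3.48684 × (+0.0125) = -0.043586
Convexity effect: 0.5 × 15.63907 × (0.0125)² = +0.0012218
ΔP/P ≈ -0.043586 + 0.0012218 = -0.042364 = -4.2364%.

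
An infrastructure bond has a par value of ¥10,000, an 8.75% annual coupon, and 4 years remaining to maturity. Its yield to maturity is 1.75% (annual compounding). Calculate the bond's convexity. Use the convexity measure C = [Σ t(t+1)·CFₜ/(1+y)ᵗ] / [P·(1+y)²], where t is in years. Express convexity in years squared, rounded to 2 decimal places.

16.73

With y = 0.0175:
  t   CF        PV=CF/(1+0.0175)^t    t·PV        t(t+1)·PV
  1       875.00       859.9509       859.9509       1,719.9017
  2       875.00       845.1606     1,690.3211       5,070.9633
  3       875.00       830.6246     2,491.8739       9,967.4954
  4    10,875.00    10,145.9237    40,583.6950     202,918.4750
  Σ                 12,681.6598    45,625.8408     219,676.8354
P = 12,681.6598.
Convexity = Σ t(t+1)·PV / [P·(1+y)²] = 219,676.8354 / (12,681.6598 × 1.035306) = 16.73167.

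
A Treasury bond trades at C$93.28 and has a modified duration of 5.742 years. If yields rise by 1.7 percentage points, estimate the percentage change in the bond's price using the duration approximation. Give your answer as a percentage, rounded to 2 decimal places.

-9.76%

Duration approximation: ΔP/P ≈ -D_mod · Δy = -5.742 × (+0.017) = -0.097614.
As a percentage: -9.7614%.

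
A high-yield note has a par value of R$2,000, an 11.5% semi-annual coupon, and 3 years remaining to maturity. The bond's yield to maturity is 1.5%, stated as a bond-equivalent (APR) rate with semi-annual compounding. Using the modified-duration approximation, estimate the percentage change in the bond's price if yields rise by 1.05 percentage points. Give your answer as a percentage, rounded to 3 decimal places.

Periodic yield y = 0.0075. Modified duration first:
  t   CF        PV=CF/(1+0.0075)^t    t·PV
  1       115.00       114.1439       114.1439
  2       115.00       113.2942       226.5884
  3       115.00       112.4508       337.3525
  4       115.00       111.6137       446.4549
  5       115.00       110.7829       553.9143
  6     2,115.00     2,022.2742    12,133.6452
  Σ                  2,584.5598    13,812.0993
P = 2,584.5598; D_Mac = 5.34408 half-year periods = 2.67204 yrs; D_mod = 2.67204/(1+0.0075) = 2.65215 yrs.
ΔP/P ≈ -D_mod · Δy = -2.65215 × (+0.0105) = -0.027848 = -2.7848%.

-2.785%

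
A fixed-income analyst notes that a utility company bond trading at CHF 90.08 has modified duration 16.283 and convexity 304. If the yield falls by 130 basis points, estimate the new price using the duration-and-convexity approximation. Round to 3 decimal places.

Duration effect: -D_mod·Δy = -16.283 × (-0.013) = +0.211679
Convexity effect: ½·C·(Δy)² = 0.5 × 304 × (-0.013)² = +0.0256880
ΔP/P ≈ +0.211679 + 0.0256880 = +0.237367
New price ≈ 90.08 × (1 + 0.237367) = 111.46201936.

CHF 111.462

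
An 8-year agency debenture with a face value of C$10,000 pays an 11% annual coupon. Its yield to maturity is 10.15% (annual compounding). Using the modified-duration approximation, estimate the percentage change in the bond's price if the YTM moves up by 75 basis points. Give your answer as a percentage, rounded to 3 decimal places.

Periodic yield y = 0.1015. Modified duration first:
  t   CF        PV=CF/(1+0.1015)^t    t·PV
  1     1,100.00       998.6382       998.6382
  2     1,100.00       906.6166     1,813.2333
  3     1,100.00       823.0746     2,469.2237
  4     1,100.00       747.2307     2,988.9226
  5     1,100.00       678.3755     3,391.8777
  6     1,100.00       615.8652     3,695.1913
  7     1,100.00       559.1150     3,913.8053
  8    11,100.00     5,122.0872    40,976.6975
  Σ                 10,451.0031    60,247.5896
P = 10,451.0031; D_Mac = 5.76477 yrs; D_mod = 5.76477/(1+0.1015) = 5.23356 yrs.
ΔP/P ≈ -D_mod · Δy = -5.23356 × (+0.0075) = -0.039252 = -3.9252%.

-3.925%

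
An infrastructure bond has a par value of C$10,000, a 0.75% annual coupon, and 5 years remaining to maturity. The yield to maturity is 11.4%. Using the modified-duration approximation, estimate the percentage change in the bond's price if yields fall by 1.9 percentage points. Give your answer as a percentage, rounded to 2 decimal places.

+8.36%

Periodic yield y = 0.114. Modified duration first:
  t   CF        PV=CF/(1+0.114)^t    t·PV
  1        75.00        67.3250        67.3250
  2        75.00        60.4353       120.8707
  3        75.00        54.2507       162.7522
  4        75.00        48.6991       194.7962
  5    10,075.00     5,872.4469    29,362.2346
  Σ                  6,103.1570    29,907.9787
P = 6,103.1570; D_Mac = 4.90041 yrs; D_mod = 4.90041/(1+0.114) = 4.39893 yrs.
ΔP/P ≈ -D_mod · Δy = -4.39893 × (-0.019) = +0.083580 = +8.3580%.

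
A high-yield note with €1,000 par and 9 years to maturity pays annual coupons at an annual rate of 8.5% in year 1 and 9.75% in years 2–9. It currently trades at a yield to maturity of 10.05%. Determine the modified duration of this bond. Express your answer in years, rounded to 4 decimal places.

5.8357 years

Periodic yield y = 0.1005. First find Macaulay duration:
  t   CF        PV=CF/(1+0.1005)^t    t·PV
  1        85.00        77.2376        77.2376
  2        97.50        80.5053       161.0106
  3        97.50        73.1534       219.4602
  4        97.50        66.4729       265.8915
  5        97.50        60.4024       302.0121
  6        97.50        54.8863       329.3181
  7        97.50        49.8740       349.1181
  8        97.50        45.3194       362.5553
  9     1,097.50       463.5474     4,171.9262
  Σ                    971.3987     6,238.5296
P = 971.3987; Macaulay duration = 6,238.5296 / 971.3987 = 6.42221 years.
Modified duration = D_Mac / (1 + y) = 6.42221 / 1.1005 = 5.83572 years.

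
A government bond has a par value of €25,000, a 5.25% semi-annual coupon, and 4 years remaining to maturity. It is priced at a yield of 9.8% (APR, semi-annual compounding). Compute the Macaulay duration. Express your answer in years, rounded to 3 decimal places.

Periodic yield y = 0.049. Discount each cash flow and weight by its period:
  t   CF        PV=CF/(1+0.049)^t    t·PV
  1       656.25       625.5958       625.5958
  2       656.25       596.3735     1,192.7470
  3       656.25       568.5162     1,705.5486
  4       656.25       541.9602     2,167.8406
  5       656.25       516.6446     2,583.2229
  6       656.25       492.5115     2,955.0691
  7       656.25       469.5057     3,286.5401
  8    25,656.25    17,498.0347   139,984.2775
  Σ                 21,309.1422   154,500.8417
Price P = Σ PV = 21,309.1422.
Macaulay duration = Σ(t·PV) / P = 154,500.8417 / 21,309.1422 = 7.25045 half-year periods.
In years: 7.25045 / 2 = 3.62522 years.

3.625 years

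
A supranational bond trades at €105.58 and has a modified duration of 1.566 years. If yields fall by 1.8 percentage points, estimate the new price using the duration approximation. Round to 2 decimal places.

Duration approximation: ΔP/P ≈ -D_mod · Δy = -1.566 × (-0.018) = +0.028188.
New price ≈ 105.58 × (1 + 0.028188) = 108.55608904.

€108.56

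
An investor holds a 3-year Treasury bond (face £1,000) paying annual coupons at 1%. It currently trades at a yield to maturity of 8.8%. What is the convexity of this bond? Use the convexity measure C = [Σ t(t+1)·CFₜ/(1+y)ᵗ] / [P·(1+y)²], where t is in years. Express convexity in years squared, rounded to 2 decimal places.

With y = 0.088:
  t   CF        PV=CF/(1+0.088)^t    t·PV        t(t+1)·PV
  1        10.00         9.1912         9.1912          18.3824
  2        10.00         8.4478        16.8955          50.6866
  3     1,010.00       784.2142     2,352.6425       9,410.5701
  Σ                    801.8531     2,378.7292       9,479.6391
P = 801.8531.
Convexity = Σ t(t+1)·PV / [P·(1+y)²] = 9,479.6391 / (801.8531 × 1.183744) = 9.98710.

9.99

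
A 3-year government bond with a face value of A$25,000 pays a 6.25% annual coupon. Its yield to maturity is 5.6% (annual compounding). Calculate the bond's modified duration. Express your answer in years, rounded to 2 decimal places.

Periodic yield y = 0.056. First find Macaulay duration:
  t   CF        PV=CF/(1+0.056)^t    t·PV
  1     1,562.50     1,479.6402     1,479.6402
  2     1,562.50     1,401.1744     2,802.3488
  3    26,562.50    22,556.7846    67,670.3539
  Σ                 25,437.5992    71,952.3428
P = 25,437.5992; Macaulay duration = 71,952.3428 / 25,437.5992 = 2.82858 years.
Modified duration = D_Mac / (1 + y) = 2.82858 / 1.056 = 2.67858 years.

2.68 years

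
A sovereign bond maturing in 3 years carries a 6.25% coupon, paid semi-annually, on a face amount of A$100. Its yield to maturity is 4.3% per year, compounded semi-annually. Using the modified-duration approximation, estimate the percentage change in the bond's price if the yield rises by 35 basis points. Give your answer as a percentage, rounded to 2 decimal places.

Periodic yield y = 0.0215. Modified duration first:
  t   CF        PV=CF/(1+0.0215)^t    t·PV
  1        3.125         3.0592         3.0592
  2        3.125         2.9948         5.9897
  3        3.125         2.9318         8.7954
  4        3.125         2.8701        11.4804
  5        3.125         2.8097        14.0484
  6      103.125        90.7682       544.6092
  Σ                    105.4339       587.9824
P = 105.4339; D_Mac = 5.57679 half-year periods = 2.78839 yrs; D_mod = 2.78839/(1+0.0215) = 2.72971 yrs.
ΔP/P ≈ -D_mod · Δy = -2.72971 × (+0.0035) = -0.009554 = -0.9554%.

-0.96%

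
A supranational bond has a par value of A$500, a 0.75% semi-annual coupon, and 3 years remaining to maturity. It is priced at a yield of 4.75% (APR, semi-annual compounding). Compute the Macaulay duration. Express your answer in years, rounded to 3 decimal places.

Periodic yield y = 0.02375. Discount each cash flow and weight by its period:
  t   CF        PV=CF/(1+0.02375)^t    t·PV
  1        1.875         1.8315         1.8315
  2        1.875         1.7890         3.5780
  3        1.875         1.7475         5.2425
  4        1.875         1.7070         6.8279
  5        1.875         1.6674         8.3368
  6      501.875       435.9454     2,615.6722
  Σ                    444.6877     2,641.4890
Price P = Σ PV = 444.6877.
Macaulay duration = Σ(t·PV) / P = 2,641.4890 / 444.6877 = 5.94010 half-year periods.
In years: 5.94010 / 2 = 2.97005 years.

2.970 years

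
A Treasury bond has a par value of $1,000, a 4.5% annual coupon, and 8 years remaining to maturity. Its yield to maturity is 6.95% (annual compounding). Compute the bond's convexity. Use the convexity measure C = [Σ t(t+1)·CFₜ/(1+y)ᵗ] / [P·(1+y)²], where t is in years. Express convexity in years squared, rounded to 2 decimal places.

50.41

With y = 0.0695:
  t   CF        PV=CF/(1+0.0695)^t    t·PV        t(t+1)·PV
  1        45.00        42.0757        42.0757          84.1515
  2        45.00        39.3415        78.6830         236.0490
  3        45.00        36.7849       110.3548         441.4194
  4        45.00        34.3945       137.5781         687.8906
  5        45.00        32.1594       160.7972         964.7834
  6        45.00        30.0696       180.4177       1,262.9236
  7        45.00        28.1156       196.8090       1,574.4723
  8     1,045.00       610.4779     4,883.8236      43,954.4121
  Σ                    853.4193     5,790.5392      49,206.1018
P = 853.4193.
Convexity = Σ t(t+1)·PV / [P·(1+y)²] = 49,206.1018 / (853.4193 × 1.143830) = 50.40747.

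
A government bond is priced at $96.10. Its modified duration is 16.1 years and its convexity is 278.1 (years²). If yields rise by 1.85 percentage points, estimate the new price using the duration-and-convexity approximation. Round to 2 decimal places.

Duration effect: -D_mod·Δy = -16.1 × (+0.0185) = -0.297850
Convexity effect: ½·C·(Δy)² = 0.5 × 278.1 × (0.0185)² = +0.0475898625
ΔP/P ≈ -0.297850 + 0.0475898625 = -0.2502601375
New price ≈ 96.10 × (1 - 0.2502601375) = 72.05000078625.

$72.05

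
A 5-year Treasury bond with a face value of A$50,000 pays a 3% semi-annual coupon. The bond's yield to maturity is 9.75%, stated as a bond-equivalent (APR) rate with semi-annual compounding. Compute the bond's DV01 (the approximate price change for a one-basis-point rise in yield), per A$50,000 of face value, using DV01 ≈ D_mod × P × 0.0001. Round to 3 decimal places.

Periodic yield y = 0.04875.
  t   CF        PV=CF/(1+0.04875)^t    t·PV
  1       750.00       715.1371       715.1371
  2       750.00       681.8947     1,363.7894
  3       750.00       650.1976     1,950.5927
  4       750.00       619.9738     2,479.8954
  5       750.00       591.1550     2,955.7752
  6       750.00       563.6758     3,382.0550
  7       750.00       537.4740     3,762.3179
  8       750.00       512.4901     4,099.9207
  9       750.00       488.6675     4,398.0079
  10   50,750.00    31,529.4437   315,294.4370
  Σ                 36,890.1094   340,401.9283
P = 36,890.1094; D_Mac = 9.22746 half-year periods = 4.61373 yrs; D_mod = 4.39926 yrs.
DV01 ≈ 4.39926 × 36,890.1094 × 0.0001 = 16.228936.

A$16.229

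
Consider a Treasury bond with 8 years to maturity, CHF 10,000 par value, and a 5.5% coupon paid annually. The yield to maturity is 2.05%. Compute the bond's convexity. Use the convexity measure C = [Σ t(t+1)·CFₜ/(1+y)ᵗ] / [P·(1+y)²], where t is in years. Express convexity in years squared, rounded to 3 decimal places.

55.861

With y = 0.0205:
  t   CF        PV=CF/(1+0.0205)^t    t·PV        t(t+1)·PV
  1       550.00       538.9515       538.9515       1,077.9030
  2       550.00       528.1249     1,056.2499       3,168.7496
  3       550.00       517.5159     1,552.5476       6,210.1903
  4       550.00       507.1199     2,028.4796      10,142.3980
  5       550.00       496.9328     2,484.6639      14,907.9833
  6       550.00       486.9503     2,921.7018      20,451.9125
  7       550.00       477.1683     3,340.1784      26,721.4274
  8    10,550.00     8,969.0901    71,752.7209     645,774.4878
  Σ                 12,521.8537    85,675.4935     728,455.0519
P = 12,521.8537.
Convexity = Σ t(t+1)·PV / [P·(1+y)²] = 728,455.0519 / (12,521.8537 × 1.041420) = 55.86092.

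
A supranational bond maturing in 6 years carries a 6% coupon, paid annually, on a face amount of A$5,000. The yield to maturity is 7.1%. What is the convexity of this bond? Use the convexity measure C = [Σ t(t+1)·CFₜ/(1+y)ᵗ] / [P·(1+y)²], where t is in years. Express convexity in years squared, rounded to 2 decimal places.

30.08

With y = 0.071:
  t   CF        PV=CF/(1+0.071)^t    t·PV        t(t+1)·PV
  1       300.00       280.1120       280.1120         560.2241
  2       300.00       261.5425       523.0851       1,569.2552
  3       300.00       244.2040       732.6121       2,930.4485
  4       300.00       228.0150       912.0599       4,560.2995
  5       300.00       212.8991     1,064.4957       6,386.9741
  6     5,300.00     3,511.8750    21,071.2498     147,498.7484
  Σ                  4,738.6477    24,583.6146     163,505.9497
P = 4,738.6477.
Convexity = Σ t(t+1)·PV / [P·(1+y)²] = 163,505.9497 / (4,738.6477 × 1.147041) = 30.08155.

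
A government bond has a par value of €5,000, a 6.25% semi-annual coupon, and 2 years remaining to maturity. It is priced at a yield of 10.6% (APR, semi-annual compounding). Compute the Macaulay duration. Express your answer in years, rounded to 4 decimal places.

Periodic yield y = 0.053. Discount each cash flow and weight by its period:
  t   CF        PV=CF/(1+0.053)^t    t·PV
  1       156.25       148.3856       148.3856
  2       156.25       140.9170       281.8339
  3       156.25       133.8243       401.4728
  4     5,156.25     4,193.9233    16,775.6931
  Σ                  4,617.0501    17,607.3854
Price P = Σ PV = 4,617.0501.
Macaulay duration = Σ(t·PV) / P = 17,607.3854 / 4,617.0501 = 3.81356 half-year periods.
In years: 3.81356 / 2 = 1.90678 years.

1.9068 years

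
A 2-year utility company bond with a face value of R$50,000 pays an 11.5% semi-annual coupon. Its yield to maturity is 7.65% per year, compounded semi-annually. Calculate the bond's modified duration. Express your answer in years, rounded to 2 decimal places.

Periodic yield y = 0.03825. First find Macaulay duration:
  t   CF        PV=CF/(1+0.03825)^t    t·PV
  1     2,875.00     2,769.0826     2,769.0826
  2     2,875.00     2,667.0673     5,334.1345
  3     2,875.00     2,568.8103     7,706.4308
  4    52,875.00    45,503.2714   182,013.0858
  Σ                 53,508.2316   197,822.7337
P = 53,508.2316; Macaulay duration = 197,822.7337 / 53,508.2316 = 3.69705 half-year periods = 1.84853 years.
Modified duration = D_Mac / (1 + y) = 1.84853 / 1.03825 = 1.78042 years.

1.78 years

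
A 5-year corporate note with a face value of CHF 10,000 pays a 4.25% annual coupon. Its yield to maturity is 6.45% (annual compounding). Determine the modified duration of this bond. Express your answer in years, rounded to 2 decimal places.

4.31 years

Periodic yield y = 0.0645. First find Macaulay duration:
  t   CF        PV=CF/(1+0.0645)^t    t·PV
  1       425.00       399.2485       399.2485
  2       425.00       375.0573       750.1146
  3       425.00       352.3319     1,056.9956
  4       425.00       330.9834     1,323.9338
  5    10,425.00     7,626.8944    38,134.4721
  Σ                  9,084.5155    41,664.7645
P = 9,084.5155; Macaulay duration = 41,664.7645 / 9,084.5155 = 4.58635 years.
Modified duration = D_Mac / (1 + y) = 4.58635 / 1.0645 = 4.30845 years.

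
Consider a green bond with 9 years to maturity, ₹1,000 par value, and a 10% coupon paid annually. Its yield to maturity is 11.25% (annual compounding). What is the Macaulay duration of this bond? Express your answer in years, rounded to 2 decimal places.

Periodic yield y = 0.1125. Discount each cash flow and weight by its year:
  t   CF        PV=CF/(1+0.1125)^t    t·PV
  1       100.00        89.8876        89.8876
  2       100.00        80.7979       161.5958
  3       100.00        72.6273       217.8819
  4       100.00        65.2830       261.1319
  5       100.00        58.6813       293.4066
  6       100.00        52.7473       316.4835
  7       100.00        47.4133       331.8929
  8       100.00        42.6187       340.9493
  9     1,100.00       421.3980     3,792.5823
  Σ                    931.4543     5,805.8119
Price P = Σ PV = 931.4543.
Macaulay duration = Σ(t·PV) / P = 5,805.8119 / 931.4543 = 6.23306 years.

6.23 years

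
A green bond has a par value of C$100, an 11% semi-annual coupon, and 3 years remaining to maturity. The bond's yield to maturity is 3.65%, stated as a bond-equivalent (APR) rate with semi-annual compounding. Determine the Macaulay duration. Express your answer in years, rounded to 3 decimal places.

Periodic yield y = 0.01825. Discount each cash flow and weight by its period:
  t   CF        PV=CF/(1+0.01825)^t    t·PV
  1         5.50         5.4014         5.4014
  2         5.50         5.3046        10.6092
  3         5.50         5.2095        15.6286
  4         5.50         5.1162        20.4647
  5         5.50         5.0245        25.1224
  6       105.50        94.6512       567.9070
  Σ                    120.7074       645.1333
Price P = Σ PV = 120.7074.
Macaulay duration = Σ(t·PV) / P = 645.1333 / 120.7074 = 5.34461 half-year periods.
In years: 5.34461 / 2 = 2.67230 years.

2.672 years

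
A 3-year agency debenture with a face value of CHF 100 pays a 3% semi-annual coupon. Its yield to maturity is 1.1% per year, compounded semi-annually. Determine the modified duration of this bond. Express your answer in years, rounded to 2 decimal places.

2.88 years

Periodic yield y = 0.0055. First find Macaulay duration:
  t   CF        PV=CF/(1+0.0055)^t    t·PV
  1         1.50         1.4918         1.4918
  2         1.50         1.4836         2.9673
  3         1.50         1.4755         4.4266
  4         1.50         1.4674         5.8698
  5         1.50         1.4594         7.2971
  6       101.50        98.2140       589.2843
  Σ                    105.5919       611.3368
P = 105.5919; Macaulay duration = 611.3368 / 105.5919 = 5.78962 half-year periods = 2.89481 years.
Modified duration = D_Mac / (1 + y) = 2.89481 / 1.0055 = 2.87898 years.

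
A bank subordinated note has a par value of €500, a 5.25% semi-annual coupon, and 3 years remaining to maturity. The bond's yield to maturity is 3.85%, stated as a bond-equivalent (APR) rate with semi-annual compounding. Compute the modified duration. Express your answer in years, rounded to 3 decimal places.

Periodic yield y = 0.01925. First find Macaulay duration:
  t   CF        PV=CF/(1+0.01925)^t    t·PV
  1       13.125        12.8771        12.8771
  2       13.125        12.6339        25.2678
  3       13.125        12.3953        37.1859
  4       13.125        12.1612        48.6448
  5       13.125        11.9315        59.6576
  6      513.125       457.6557     2,745.9341
  Σ                    519.6547     2,929.5673
P = 519.6547; Macaulay duration = 2,929.5673 / 519.6547 = 5.63753 half-year periods = 2.81876 years.
Modified duration = D_Mac / (1 + y) = 2.81876 / 1.01925 = 2.76553 years.

2.766 years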